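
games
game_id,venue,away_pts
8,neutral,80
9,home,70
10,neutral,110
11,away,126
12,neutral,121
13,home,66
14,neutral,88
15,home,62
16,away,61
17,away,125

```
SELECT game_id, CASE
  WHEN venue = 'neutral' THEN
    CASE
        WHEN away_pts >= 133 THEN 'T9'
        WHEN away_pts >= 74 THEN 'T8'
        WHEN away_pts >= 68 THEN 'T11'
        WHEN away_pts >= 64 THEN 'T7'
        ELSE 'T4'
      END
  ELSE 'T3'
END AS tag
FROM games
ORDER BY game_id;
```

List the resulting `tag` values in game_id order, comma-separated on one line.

game_id=8: venue='neutral' → inner[away_pts >= 74] → T8
game_id=9: venue='home' → outer ELSE → T3
game_id=10: venue='neutral' → inner[away_pts >= 74] → T8
game_id=11: venue='away' → outer ELSE → T3
game_id=12: venue='neutral' → inner[away_pts >= 74] → T8
game_id=13: venue='home' → outer ELSE → T3
game_id=14: venue='neutral' → inner[away_pts >= 74] → T8
game_id=15: venue='home' → outer ELSE → T3
game_id=16: venue='away' → outer ELSE → T3
game_id=17: venue='away' → outer ELSE → T3

T8, T3, T8, T3, T8, T3, T8, T3, T3, T3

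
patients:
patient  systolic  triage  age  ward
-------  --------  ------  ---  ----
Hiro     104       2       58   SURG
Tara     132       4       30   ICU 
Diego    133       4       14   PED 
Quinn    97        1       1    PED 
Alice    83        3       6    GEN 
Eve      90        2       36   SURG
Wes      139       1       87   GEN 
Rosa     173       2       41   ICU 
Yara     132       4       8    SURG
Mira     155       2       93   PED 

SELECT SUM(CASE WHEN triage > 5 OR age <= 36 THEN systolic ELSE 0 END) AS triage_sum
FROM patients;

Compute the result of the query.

667

patient=Hiro: ✗
patient=Tara: ✓ → 132
patient=Diego: ✓ → 133
patient=Quinn: ✓ → 97
patient=Alice: ✓ → 83
patient=Eve: ✓ → 90
patient=Wes: ✗
patient=Rosa: ✗
patient=Yara: ✓ → 132
patient=Mira: ✗
triage_sum = 132 + 133 + 97 + 83 + 90 + 132 = 667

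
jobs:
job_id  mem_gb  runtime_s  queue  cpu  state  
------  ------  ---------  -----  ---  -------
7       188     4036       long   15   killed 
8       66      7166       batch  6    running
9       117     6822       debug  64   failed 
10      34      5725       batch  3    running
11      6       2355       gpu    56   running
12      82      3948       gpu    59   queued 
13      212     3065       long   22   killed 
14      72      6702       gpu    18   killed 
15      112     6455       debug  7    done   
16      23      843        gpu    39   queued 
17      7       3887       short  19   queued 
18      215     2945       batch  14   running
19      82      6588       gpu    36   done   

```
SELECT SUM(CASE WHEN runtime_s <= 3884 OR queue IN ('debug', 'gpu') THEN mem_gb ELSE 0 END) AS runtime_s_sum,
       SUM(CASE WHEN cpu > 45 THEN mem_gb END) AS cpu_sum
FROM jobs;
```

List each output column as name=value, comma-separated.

[runtime_s_sum: runtime_s <= 3884 OR queue IN ('debug', 'gpu')]
job_id=7: ✗
job_id=8: ✗
job_id=9: ✓ → 117
job_id=10: ✗
job_id=11: ✓ → 6
job_id=12: ✓ → 82
job_id=13: ✓ → 212
job_id=14: ✓ → 72
job_id=15: ✓ → 112
job_id=16: ✓ → 23
job_id=17: ✗
job_id=18: ✓ → 215
job_id=19: ✓ → 82
runtime_s_sum = 117 + 6 + 82 + 212 + 72 + 112 + 23 + 215 + 82 = 921
—
[cpu_sum: cpu > 45]
job_id=7: ✗
job_id=8: ✗
job_id=9: ✓ → 117
job_id=10: ✗
job_id=11: ✓ → 6
job_id=12: ✓ → 82
job_id=13: ✗
job_id=14: ✗
job_id=15: ✗
job_id=16: ✗
job_id=17: ✗
job_id=18: ✗
job_id=19: ✗
cpu_sum = 117 + 6 + 82 = 205

runtime_s_sum=921, cpu_sum=205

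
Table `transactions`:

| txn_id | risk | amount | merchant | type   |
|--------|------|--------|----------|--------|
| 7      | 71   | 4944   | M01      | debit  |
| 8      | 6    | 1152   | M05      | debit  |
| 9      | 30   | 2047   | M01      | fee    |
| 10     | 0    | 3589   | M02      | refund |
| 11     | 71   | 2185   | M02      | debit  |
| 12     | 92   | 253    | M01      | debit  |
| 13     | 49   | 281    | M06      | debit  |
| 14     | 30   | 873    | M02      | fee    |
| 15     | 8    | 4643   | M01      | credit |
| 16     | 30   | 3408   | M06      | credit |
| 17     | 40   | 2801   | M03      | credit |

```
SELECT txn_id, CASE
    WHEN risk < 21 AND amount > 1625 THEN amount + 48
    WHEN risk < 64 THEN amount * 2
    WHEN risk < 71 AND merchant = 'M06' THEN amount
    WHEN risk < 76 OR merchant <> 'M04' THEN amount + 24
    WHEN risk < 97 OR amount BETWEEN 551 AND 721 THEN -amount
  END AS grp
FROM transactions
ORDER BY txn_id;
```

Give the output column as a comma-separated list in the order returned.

txn_id=7: risk < 76 OR merchant <> 'M04' → 4968
txn_id=8: risk < 64 → 2304
txn_id=9: risk < 64 → 4094
txn_id=10: risk < 21 AND amount > 1625 → 3637
txn_id=11: risk < 76 OR merchant <> 'M04' → 2209
txn_id=12: risk < 76 OR merchant <> 'M04' → 277
txn_id=13: risk < 64 → 562
txn_id=14: risk < 64 → 1746
txn_id=15: risk < 21 AND amount > 1625 → 4691
txn_id=16: risk < 64 → 6816
txn_id=17: risk < 64 → 5602

4968, 2304, 4094, 3637, 2209, 277, 562, 1746, 4691, 6816, 5602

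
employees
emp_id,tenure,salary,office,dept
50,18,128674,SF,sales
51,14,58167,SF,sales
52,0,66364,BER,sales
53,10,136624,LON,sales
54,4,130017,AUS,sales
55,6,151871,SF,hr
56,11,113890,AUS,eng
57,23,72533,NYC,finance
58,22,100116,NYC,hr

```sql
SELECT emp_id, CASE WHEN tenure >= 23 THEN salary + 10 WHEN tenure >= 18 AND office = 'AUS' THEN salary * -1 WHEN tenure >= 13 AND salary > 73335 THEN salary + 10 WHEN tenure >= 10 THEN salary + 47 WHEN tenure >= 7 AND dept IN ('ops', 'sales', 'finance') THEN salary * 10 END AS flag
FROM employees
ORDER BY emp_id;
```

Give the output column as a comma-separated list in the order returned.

emp_id=50: tenure >= 13 AND salary > 73335 → 128684
emp_id=51: tenure >= 10 → 58214
emp_id=52: (no match → NULL) → NULL
emp_id=53: tenure >= 10 → 136671
emp_id=54: (no match → NULL) → NULL
emp_id=55: (no match → NULL) → NULL
emp_id=56: tenure >= 10 → 113937
emp_id=57: tenure >= 23 → 72543
emp_id=58: tenure >= 13 AND salary > 73335 → 100126

128684, 58214, NULL, 136671, NULL, NULL, 113937, 72543, 100126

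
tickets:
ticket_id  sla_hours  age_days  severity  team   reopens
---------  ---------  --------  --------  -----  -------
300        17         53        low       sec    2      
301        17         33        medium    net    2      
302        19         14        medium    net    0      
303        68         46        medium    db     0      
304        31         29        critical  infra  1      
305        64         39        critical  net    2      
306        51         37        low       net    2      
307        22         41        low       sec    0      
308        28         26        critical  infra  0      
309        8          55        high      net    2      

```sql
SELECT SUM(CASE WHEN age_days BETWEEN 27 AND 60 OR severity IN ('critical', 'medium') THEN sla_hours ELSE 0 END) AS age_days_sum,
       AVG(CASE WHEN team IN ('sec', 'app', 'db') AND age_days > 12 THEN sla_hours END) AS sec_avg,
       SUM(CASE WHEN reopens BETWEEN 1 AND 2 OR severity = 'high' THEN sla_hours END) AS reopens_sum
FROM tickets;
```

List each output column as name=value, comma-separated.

[age_days_sum: age_days BETWEEN 27 AND 60 OR severity IN ('critical', 'medium')]
ticket_id=300: ✓ → 17
ticket_id=301: ✓ → 17
ticket_id=302: ✓ → 19
ticket_id=303: ✓ → 68
ticket_id=304: ✓ → 31
ticket_id=305: ✓ → 64
ticket_id=306: ✓ → 51
ticket_id=307: ✓ → 22
ticket_id=308: ✓ → 28
ticket_id=309: ✓ → 8
age_days_sum = 17 + 17 + 19 + 68 + 31 + 64 + 51 + 22 + 28 + 8 = 325
—
[sec_avg: team IN ('sec', 'app', 'db') AND age_days > 12]
ticket_id=300: ✓ → 17
ticket_id=301: ✗
ticket_id=302: ✗
ticket_id=303: ✓ → 68
ticket_id=304: ✗
ticket_id=305: ✗
ticket_id=306: ✗
ticket_id=307: ✓ → 22
ticket_id=308: ✗
ticket_id=309: ✗
sec_avg = (17 + 68 + 22) / 3 = 35.6666666667
—
[reopens_sum: reopens BETWEEN 1 AND 2 OR severity = 'high']
ticket_id=300: ✓ → 17
ticket_id=301: ✓ → 17
ticket_id=302: ✗
ticket_id=303: ✗
ticket_id=304: ✓ → 31
ticket_id=305: ✓ → 64
ticket_id=306: ✓ → 51
ticket_id=307: ✗
ticket_id=308: ✗
ticket_id=309: ✓ → 8
reopens_sum = 17 + 17 + 31 + 64 + 51 + 8 = 188

age_days_sum=325, sec_avg=35.6666666667, reopens_sum=188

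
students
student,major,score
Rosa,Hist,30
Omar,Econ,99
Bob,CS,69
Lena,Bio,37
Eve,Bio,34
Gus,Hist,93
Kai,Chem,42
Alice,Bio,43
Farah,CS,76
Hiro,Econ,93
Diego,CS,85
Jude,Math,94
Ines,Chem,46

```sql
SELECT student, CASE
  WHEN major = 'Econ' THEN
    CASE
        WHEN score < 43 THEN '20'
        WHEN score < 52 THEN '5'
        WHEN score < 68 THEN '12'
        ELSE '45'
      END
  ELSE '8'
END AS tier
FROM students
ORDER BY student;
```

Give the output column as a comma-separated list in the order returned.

student=Alice: major='Bio' → outer ELSE → 8
student=Bob: major='CS' → outer ELSE → 8
student=Diego: major='CS' → outer ELSE → 8
student=Eve: major='Bio' → outer ELSE → 8
student=Farah: major='CS' → outer ELSE → 8
student=Gus: major='Hist' → outer ELSE → 8
student=Hiro: major='Econ' → inner[ELSE] → 45
student=Ines: major='Chem' → outer ELSE → 8
student=Jude: major='Math' → outer ELSE → 8
student=Kai: major='Chem' → outer ELSE → 8
student=Lena: major='Bio' → outer ELSE → 8
student=Omar: major='Econ' → inner[ELSE] → 45
student=Rosa: major='Hist' → outer ELSE → 8

8, 8, 8, 8, 8, 8, 45, 8, 8, 8, 8, 45, 8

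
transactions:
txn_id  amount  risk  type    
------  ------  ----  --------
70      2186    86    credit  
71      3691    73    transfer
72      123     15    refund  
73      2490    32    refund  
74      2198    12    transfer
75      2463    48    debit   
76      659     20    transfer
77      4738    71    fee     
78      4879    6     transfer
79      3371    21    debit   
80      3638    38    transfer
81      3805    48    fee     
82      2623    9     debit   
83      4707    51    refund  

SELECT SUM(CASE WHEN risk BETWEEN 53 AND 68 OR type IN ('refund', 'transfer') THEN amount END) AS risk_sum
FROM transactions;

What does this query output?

22385

txn_id=70: ✗
txn_id=71: ✓ → 3691
txn_id=72: ✓ → 123
txn_id=73: ✓ → 2490
txn_id=74: ✓ → 2198
txn_id=75: ✗
txn_id=76: ✓ → 659
txn_id=77: ✗
txn_id=78: ✓ → 4879
txn_id=79: ✗
txn_id=80: ✓ → 3638
txn_id=81: ✗
txn_id=82: ✗
txn_id=83: ✓ → 4707
risk_sum = 3691 + 123 + 2490 + 2198 + 659 + 4879 + 3638 + 4707 = 22385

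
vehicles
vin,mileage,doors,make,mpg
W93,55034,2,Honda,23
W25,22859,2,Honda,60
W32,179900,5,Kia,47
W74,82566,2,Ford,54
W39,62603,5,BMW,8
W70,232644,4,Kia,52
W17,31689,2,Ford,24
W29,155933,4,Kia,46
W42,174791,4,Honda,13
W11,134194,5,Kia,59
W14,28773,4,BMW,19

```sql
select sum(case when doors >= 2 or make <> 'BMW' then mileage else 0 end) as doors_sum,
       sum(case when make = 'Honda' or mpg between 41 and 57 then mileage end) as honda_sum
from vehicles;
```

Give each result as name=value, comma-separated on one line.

doors_sum=1160986, honda_sum=903727

[doors_sum: doors >= 2 or make <> 'BMW']
vin=W93: ✓ → 55034
vin=W25: ✓ → 22859
vin=W32: ✓ → 179900
vin=W74: ✓ → 82566
vin=W39: ✓ → 62603
vin=W70: ✓ → 232644
vin=W17: ✓ → 31689
vin=W29: ✓ → 155933
vin=W42: ✓ → 174791
vin=W11: ✓ → 134194
vin=W14: ✓ → 28773
doors_sum = 55034 + 22859 + 179900 + 82566 + 62603 + 232644 + 31689 + 155933 + 174791 + 134194 + 28773 = 1160986
—
[honda_sum: make = 'Honda' or mpg between 41 and 57]
vin=W93: ✓ → 55034
vin=W25: ✓ → 22859
vin=W32: ✓ → 179900
vin=W74: ✓ → 82566
vin=W39: ✗
vin=W70: ✓ → 232644
vin=W17: ✗
vin=W29: ✓ → 155933
vin=W42: ✓ → 174791
vin=W11: ✗
vin=W14: ✗
honda_sum = 55034 + 22859 + 179900 + 82566 + 232644 + 155933 + 174791 = 903727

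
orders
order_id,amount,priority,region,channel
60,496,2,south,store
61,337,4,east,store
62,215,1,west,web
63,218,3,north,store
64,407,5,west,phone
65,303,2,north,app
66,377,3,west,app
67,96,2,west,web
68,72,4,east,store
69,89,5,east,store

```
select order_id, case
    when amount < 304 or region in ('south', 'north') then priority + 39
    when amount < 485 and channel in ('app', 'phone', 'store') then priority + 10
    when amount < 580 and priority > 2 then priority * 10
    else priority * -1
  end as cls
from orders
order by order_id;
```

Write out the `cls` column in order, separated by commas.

41, 14, 40, 42, 15, 41, 13, 41, 43, 44

order_id=60: amount < 304 or region in ('south', 'north') → 41
order_id=61: amount < 485 and channel in ('app', 'phone', 'store') → 14
order_id=62: amount < 304 or region in ('south', 'north') → 40
order_id=63: amount < 304 or region in ('south', 'north') → 42
order_id=64: amount < 485 and channel in ('app', 'phone', 'store') → 15
order_id=65: amount < 304 or region in ('south', 'north') → 41
order_id=66: amount < 485 and channel in ('app', 'phone', 'store') → 13
order_id=67: amount < 304 or region in ('south', 'north') → 41
order_id=68: amount < 304 or region in ('south', 'north') → 43
order_id=69: amount < 304 or region in ('south', 'north') → 44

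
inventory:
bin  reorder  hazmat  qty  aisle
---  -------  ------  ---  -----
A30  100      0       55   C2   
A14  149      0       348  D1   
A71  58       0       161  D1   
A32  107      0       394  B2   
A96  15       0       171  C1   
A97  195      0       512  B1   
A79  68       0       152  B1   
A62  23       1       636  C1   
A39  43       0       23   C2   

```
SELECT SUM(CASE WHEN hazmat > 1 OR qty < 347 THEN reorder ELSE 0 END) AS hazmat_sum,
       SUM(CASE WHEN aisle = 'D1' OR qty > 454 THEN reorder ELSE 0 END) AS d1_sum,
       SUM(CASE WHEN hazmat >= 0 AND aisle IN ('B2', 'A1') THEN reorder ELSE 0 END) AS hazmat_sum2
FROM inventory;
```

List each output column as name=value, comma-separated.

[hazmat_sum: hazmat > 1 OR qty < 347]
bin=A30: ✓ → 100
bin=A14: ✗
bin=A71: ✓ → 58
bin=A32: ✗
bin=A96: ✓ → 15
bin=A97: ✗
bin=A79: ✓ → 68
bin=A62: ✗
bin=A39: ✓ → 43
hazmat_sum = 100 + 58 + 15 + 68 + 43 = 284
—
[d1_sum: aisle = 'D1' OR qty > 454]
bin=A30: ✗
bin=A14: ✓ → 149
bin=A71: ✓ → 58
bin=A32: ✗
bin=A96: ✗
bin=A97: ✓ → 195
bin=A79: ✗
bin=A62: ✓ → 23
bin=A39: ✗
d1_sum = 149 + 58 + 195 + 23 = 425
—
[hazmat_sum2: hazmat >= 0 AND aisle IN ('B2', 'A1')]
bin=A30: ✗
bin=A14: ✗
bin=A71: ✗
bin=A32: ✓ → 107
bin=A96: ✗
bin=A97: ✗
bin=A79: ✗
bin=A62: ✗
bin=A39: ✗
hazmat_sum2 = 107

hazmat_sum=284, d1_sum=425, hazmat_sum2=107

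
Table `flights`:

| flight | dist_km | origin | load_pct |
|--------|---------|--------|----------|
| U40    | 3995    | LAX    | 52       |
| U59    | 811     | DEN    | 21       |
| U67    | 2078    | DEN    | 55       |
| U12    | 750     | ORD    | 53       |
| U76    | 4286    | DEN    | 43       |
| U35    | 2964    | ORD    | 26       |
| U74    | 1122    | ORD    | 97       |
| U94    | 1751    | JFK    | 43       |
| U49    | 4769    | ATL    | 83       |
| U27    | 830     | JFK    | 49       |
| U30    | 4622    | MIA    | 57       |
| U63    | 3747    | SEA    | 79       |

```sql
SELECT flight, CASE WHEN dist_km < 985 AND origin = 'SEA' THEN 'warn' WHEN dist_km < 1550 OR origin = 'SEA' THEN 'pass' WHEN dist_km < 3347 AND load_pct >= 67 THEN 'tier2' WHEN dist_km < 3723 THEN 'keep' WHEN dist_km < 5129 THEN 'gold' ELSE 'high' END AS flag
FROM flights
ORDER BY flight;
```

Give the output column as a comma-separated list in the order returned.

flight=U12: dist_km < 1550 OR origin = 'SEA' → pass
flight=U27: dist_km < 1550 OR origin = 'SEA' → pass
flight=U30: dist_km < 5129 → gold
flight=U35: dist_km < 3723 → keep
flight=U40: dist_km < 5129 → gold
flight=U49: dist_km < 5129 → gold
flight=U59: dist_km < 1550 OR origin = 'SEA' → pass
flight=U63: dist_km < 1550 OR origin = 'SEA' → pass
flight=U67: dist_km < 3723 → keep
flight=U74: dist_km < 1550 OR origin = 'SEA' → pass
flight=U76: dist_km < 5129 → gold
flight=U94: dist_km < 3723 → keep

pass, pass, gold, keep, gold, gold, pass, pass, keep, pass, gold, keep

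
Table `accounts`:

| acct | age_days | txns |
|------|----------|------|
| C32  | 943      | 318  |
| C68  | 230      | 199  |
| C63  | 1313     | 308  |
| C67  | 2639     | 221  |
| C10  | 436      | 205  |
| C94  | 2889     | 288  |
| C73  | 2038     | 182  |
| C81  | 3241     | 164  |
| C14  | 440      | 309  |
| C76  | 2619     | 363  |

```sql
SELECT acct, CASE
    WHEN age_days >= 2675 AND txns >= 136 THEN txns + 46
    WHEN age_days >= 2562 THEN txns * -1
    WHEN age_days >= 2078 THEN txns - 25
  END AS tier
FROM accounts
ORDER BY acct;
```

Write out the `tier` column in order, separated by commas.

acct=C10: (no match → NULL) → NULL
acct=C14: (no match → NULL) → NULL
acct=C32: (no match → NULL) → NULL
acct=C63: (no match → NULL) → NULL
acct=C67: age_days >= 2562 → -221
acct=C68: (no match → NULL) → NULL
acct=C73: (no match → NULL) → NULL
acct=C76: age_days >= 2562 → -363
acct=C81: age_days >= 2675 AND txns >= 136 → 210
acct=C94: age_days >= 2675 AND txns >= 136 → 334

NULL, NULL, NULL, NULL, -221, NULL, NULL, -363, 210, 334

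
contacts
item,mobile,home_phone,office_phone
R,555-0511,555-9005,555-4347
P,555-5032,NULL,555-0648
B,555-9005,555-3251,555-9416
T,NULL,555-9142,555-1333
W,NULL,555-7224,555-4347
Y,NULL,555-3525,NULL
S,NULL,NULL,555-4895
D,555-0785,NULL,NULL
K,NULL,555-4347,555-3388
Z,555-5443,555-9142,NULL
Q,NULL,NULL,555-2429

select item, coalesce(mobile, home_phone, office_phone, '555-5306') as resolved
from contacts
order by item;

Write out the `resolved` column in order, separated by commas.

item=B: mobile=555-9005 → 555-9005
item=D: mobile=555-0785 → 555-0785
item=K: mobile=NULL, home_phone=555-4347 → 555-4347
item=P: mobile=555-5032 → 555-5032
item=Q: mobile=NULL, home_phone=NULL, office_phone=555-2429 → 555-2429
item=R: mobile=555-0511 → 555-0511
item=S: mobile=NULL, home_phone=NULL, office_phone=555-4895 → 555-4895
item=T: mobile=NULL, home_phone=555-9142 → 555-9142
item=W: mobile=NULL, home_phone=555-7224 → 555-7224
item=Y: mobile=NULL, home_phone=555-3525 → 555-3525
item=Z: mobile=555-5443 → 555-5443

555-9005, 555-0785, 555-4347, 555-5032, 555-2429, 555-0511, 555-4895, 555-9142, 555-7224, 555-3525, 555-5443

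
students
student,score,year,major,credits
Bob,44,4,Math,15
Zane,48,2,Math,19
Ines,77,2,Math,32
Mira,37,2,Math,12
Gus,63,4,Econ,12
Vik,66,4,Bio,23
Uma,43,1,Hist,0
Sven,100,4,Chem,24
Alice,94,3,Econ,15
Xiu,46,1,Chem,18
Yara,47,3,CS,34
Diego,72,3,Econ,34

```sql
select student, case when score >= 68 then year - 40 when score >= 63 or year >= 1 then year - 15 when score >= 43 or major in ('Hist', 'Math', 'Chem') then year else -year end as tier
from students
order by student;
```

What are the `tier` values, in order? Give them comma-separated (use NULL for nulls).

-37, -11, -37, -11, -38, -13, -36, -14, -11, -14, -12, -13

student=Alice: score >= 68 → -37
student=Bob: score >= 63 or year >= 1 → -11
student=Diego: score >= 68 → -37
student=Gus: score >= 63 or year >= 1 → -11
student=Ines: score >= 68 → -38
student=Mira: score >= 63 or year >= 1 → -13
student=Sven: score >= 68 → -36
student=Uma: score >= 63 or year >= 1 → -14
student=Vik: score >= 63 or year >= 1 → -11
student=Xiu: score >= 63 or year >= 1 → -14
student=Yara: score >= 63 or year >= 1 → -12
student=Zane: score >= 63 or year >= 1 → -13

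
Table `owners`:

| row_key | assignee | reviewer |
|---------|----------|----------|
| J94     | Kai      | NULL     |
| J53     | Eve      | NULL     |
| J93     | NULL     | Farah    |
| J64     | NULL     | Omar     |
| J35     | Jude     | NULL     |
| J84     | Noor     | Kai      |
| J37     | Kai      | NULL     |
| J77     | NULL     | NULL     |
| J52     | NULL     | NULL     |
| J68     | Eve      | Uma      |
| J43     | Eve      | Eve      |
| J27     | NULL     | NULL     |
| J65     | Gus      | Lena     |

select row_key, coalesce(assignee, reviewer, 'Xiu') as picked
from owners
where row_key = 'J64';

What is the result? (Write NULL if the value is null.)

Omar

row_key = J64: assignee=NULL, reviewer=Omar.
assignee=NULL, reviewer=Omar → Omar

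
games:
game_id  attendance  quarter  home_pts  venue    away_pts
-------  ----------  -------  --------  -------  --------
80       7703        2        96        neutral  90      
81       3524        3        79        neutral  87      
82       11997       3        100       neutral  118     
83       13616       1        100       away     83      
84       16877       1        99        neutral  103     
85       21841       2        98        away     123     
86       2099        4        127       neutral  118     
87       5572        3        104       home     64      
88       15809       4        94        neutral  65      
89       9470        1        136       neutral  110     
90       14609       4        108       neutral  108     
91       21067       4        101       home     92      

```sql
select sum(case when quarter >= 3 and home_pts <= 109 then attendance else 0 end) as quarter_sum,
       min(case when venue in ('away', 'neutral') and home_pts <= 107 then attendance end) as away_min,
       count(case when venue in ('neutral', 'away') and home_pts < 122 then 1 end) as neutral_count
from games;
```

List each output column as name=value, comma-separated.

[quarter_sum: quarter >= 3 and home_pts <= 109]
game_id=80: ✗
game_id=81: ✓ → 3524
game_id=82: ✓ → 11997
game_id=83: ✗
game_id=84: ✗
game_id=85: ✗
game_id=86: ✗
game_id=87: ✓ → 5572
game_id=88: ✓ → 15809
game_id=89: ✗
game_id=90: ✓ → 14609
game_id=91: ✓ → 21067
quarter_sum = 3524 + 11997 + 5572 + 15809 + 14609 + 21067 = 72578
—
[away_min: venue in ('away', 'neutral') and home_pts <= 107]
game_id=80: ✓ → 7703
game_id=81: ✓ → 3524
game_id=82: ✓ → 11997
game_id=83: ✓ → 13616
game_id=84: ✓ → 16877
game_id=85: ✓ → 21841
game_id=86: ✗
game_id=87: ✗
game_id=88: ✓ → 15809
game_id=89: ✗
game_id=90: ✗
game_id=91: ✗
away_min = MIN(7703, 3524, 11997, 13616, 16877, 21841, 15809) = 3524
—
[neutral_count: venue in ('neutral', 'away') and home_pts < 122]
game_id=80: ✓ → 1
game_id=81: ✓ → 1
game_id=82: ✓ → 1
game_id=83: ✓ → 1
game_id=84: ✓ → 1
game_id=85: ✓ → 1
game_id=86: ✗
game_id=87: ✗
game_id=88: ✓ → 1
game_id=89: ✗
game_id=90: ✓ → 1
game_id=91: ✗
neutral_count = COUNT(1, 1, 1, 1, 1, 1, 1, 1) = 8

quarter_sum=72578, away_min=3524, neutral_count=8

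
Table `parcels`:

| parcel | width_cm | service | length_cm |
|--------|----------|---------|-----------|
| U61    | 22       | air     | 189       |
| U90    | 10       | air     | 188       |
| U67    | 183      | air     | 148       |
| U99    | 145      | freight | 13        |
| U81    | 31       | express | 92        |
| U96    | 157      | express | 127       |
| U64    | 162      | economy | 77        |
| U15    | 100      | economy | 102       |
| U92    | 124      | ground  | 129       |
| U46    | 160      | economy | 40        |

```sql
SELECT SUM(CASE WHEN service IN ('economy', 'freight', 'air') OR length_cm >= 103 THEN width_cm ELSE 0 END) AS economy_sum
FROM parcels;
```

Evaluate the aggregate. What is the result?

parcel=U61: ✓ → 22
parcel=U90: ✓ → 10
parcel=U67: ✓ → 183
parcel=U99: ✓ → 145
parcel=U81: ✗
parcel=U96: ✓ → 157
parcel=U64: ✓ → 162
parcel=U15: ✓ → 100
parcel=U92: ✓ → 124
parcel=U46: ✓ → 160
economy_sum = 22 + 10 + 183 + 145 + 157 + 162 + 100 + 124 + 160 = 1063

1063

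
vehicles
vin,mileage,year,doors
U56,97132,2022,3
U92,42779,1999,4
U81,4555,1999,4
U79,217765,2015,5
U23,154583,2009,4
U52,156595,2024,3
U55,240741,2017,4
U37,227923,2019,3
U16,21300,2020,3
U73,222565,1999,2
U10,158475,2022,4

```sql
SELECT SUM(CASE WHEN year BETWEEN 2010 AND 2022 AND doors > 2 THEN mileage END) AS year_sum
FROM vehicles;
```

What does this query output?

vin=U56: ✓ → 97132
vin=U92: ✗
vin=U81: ✗
vin=U79: ✓ → 217765
vin=U23: ✗
vin=U52: ✗
vin=U55: ✓ → 240741
vin=U37: ✓ → 227923
vin=U16: ✓ → 21300
vin=U73: ✗
vin=U10: ✓ → 158475
year_sum = 97132 + 217765 + 240741 + 227923 + 21300 + 158475 = 963336

963336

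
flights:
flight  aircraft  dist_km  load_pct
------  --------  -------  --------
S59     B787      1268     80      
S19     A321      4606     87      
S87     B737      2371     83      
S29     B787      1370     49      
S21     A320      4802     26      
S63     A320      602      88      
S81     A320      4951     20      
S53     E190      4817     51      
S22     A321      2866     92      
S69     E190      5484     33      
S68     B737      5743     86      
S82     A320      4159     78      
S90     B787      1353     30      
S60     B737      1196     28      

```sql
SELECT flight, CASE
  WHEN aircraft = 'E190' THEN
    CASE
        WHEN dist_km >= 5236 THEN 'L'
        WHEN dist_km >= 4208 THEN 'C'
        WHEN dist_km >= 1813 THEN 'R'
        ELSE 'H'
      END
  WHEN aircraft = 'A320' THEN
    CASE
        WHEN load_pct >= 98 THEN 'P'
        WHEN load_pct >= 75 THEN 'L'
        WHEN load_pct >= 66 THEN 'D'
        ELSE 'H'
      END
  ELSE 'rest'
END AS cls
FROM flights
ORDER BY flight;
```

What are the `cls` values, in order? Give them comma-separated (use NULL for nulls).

rest, H, rest, rest, C, rest, rest, L, rest, L, H, L, rest, rest

flight=S19: aircraft='A321' → outer ELSE → rest
flight=S21: aircraft='A320' → inner[ELSE] → H
flight=S22: aircraft='A321' → outer ELSE → rest
flight=S29: aircraft='B787' → outer ELSE → rest
flight=S53: aircraft='E190' → inner[dist_km >= 4208] → C
flight=S59: aircraft='B787' → outer ELSE → rest
flight=S60: aircraft='B737' → outer ELSE → rest
flight=S63: aircraft='A320' → inner[load_pct >= 75] → L
flight=S68: aircraft='B737' → outer ELSE → rest
flight=S69: aircraft='E190' → inner[dist_km >= 5236] → L
flight=S81: aircraft='A320' → inner[ELSE] → H
flight=S82: aircraft='A320' → inner[load_pct >= 75] → L
flight=S87: aircraft='B737' → outer ELSE → rest
flight=S90: aircraft='B787' → outer ELSE → rest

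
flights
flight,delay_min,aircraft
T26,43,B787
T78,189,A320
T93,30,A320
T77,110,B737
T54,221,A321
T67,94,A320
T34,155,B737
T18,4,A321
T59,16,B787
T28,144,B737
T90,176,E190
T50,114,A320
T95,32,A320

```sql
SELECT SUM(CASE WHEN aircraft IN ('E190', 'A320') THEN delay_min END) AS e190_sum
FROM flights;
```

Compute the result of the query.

flight=T26: ✗
flight=T78: ✓ → 189
flight=T93: ✓ → 30
flight=T77: ✗
flight=T54: ✗
flight=T67: ✓ → 94
flight=T34: ✗
flight=T18: ✗
flight=T59: ✗
flight=T28: ✗
flight=T90: ✓ → 176
flight=T50: ✓ → 114
flight=T95: ✓ → 32
e190_sum = 189 + 30 + 94 + 176 + 114 + 32 = 635

635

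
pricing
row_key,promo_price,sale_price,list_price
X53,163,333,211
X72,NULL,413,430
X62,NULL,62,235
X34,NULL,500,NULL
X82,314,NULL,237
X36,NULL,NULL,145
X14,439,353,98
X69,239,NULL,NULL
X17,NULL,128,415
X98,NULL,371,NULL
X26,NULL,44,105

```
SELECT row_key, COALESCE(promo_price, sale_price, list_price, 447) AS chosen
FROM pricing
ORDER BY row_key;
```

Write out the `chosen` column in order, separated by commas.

row_key=X14: promo_price=439 → 439
row_key=X17: promo_price=NULL, sale_price=128 → 128
row_key=X26: promo_price=NULL, sale_price=44 → 44
row_key=X34: promo_price=NULL, sale_price=500 → 500
row_key=X36: promo_price=NULL, sale_price=NULL, list_price=145 → 145
row_key=X53: promo_price=163 → 163
row_key=X62: promo_price=NULL, sale_price=62 → 62
row_key=X69: promo_price=239 → 239
row_key=X72: promo_price=NULL, sale_price=413 → 413
row_key=X82: promo_price=314 → 314
row_key=X98: promo_price=NULL, sale_price=371 → 371

439, 128, 44, 500, 145, 163, 62, 239, 413, 314, 371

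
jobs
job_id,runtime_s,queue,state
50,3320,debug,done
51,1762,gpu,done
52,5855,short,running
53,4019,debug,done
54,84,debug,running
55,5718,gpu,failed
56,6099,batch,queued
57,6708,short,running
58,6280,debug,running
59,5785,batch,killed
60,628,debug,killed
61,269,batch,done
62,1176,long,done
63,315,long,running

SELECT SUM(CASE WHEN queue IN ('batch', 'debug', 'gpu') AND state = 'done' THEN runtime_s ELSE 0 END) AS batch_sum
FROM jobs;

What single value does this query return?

9370

job_id=50: ✓ → 3320
job_id=51: ✓ → 1762
job_id=52: ✗
job_id=53: ✓ → 4019
job_id=54: ✗
job_id=55: ✗
job_id=56: ✗
job_id=57: ✗
job_id=58: ✗
job_id=59: ✗
job_id=60: ✗
job_id=61: ✓ → 269
job_id=62: ✗
job_id=63: ✗
batch_sum = 3320 + 1762 + 4019 + 269 = 9370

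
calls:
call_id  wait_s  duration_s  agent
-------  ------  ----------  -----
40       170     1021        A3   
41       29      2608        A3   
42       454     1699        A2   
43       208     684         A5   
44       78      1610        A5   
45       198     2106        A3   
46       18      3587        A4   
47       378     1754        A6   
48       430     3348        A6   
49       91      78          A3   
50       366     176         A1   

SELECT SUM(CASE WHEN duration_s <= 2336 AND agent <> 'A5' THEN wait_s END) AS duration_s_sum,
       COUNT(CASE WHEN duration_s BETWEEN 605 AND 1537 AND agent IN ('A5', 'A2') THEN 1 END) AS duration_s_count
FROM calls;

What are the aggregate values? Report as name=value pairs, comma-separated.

duration_s_sum=1657, duration_s_count=1

[duration_s_sum: duration_s <= 2336 AND agent <> 'A5']
call_id=40: ✓ → 170
call_id=41: ✗
call_id=42: ✓ → 454
call_id=43: ✗
call_id=44: ✗
call_id=45: ✓ → 198
call_id=46: ✗
call_id=47: ✓ → 378
call_id=48: ✗
call_id=49: ✓ → 91
call_id=50: ✓ → 366
duration_s_sum = 170 + 454 + 198 + 378 + 91 + 366 = 1657
—
[duration_s_count: duration_s BETWEEN 605 AND 1537 AND agent IN ('A5', 'A2')]
call_id=40: ✗
call_id=41: ✗
call_id=42: ✗
call_id=43: ✓ → 1
call_id=44: ✗
call_id=45: ✗
call_id=46: ✗
call_id=47: ✗
call_id=48: ✗
call_id=49: ✗
call_id=50: ✗
duration_s_count = COUNT(1) = 1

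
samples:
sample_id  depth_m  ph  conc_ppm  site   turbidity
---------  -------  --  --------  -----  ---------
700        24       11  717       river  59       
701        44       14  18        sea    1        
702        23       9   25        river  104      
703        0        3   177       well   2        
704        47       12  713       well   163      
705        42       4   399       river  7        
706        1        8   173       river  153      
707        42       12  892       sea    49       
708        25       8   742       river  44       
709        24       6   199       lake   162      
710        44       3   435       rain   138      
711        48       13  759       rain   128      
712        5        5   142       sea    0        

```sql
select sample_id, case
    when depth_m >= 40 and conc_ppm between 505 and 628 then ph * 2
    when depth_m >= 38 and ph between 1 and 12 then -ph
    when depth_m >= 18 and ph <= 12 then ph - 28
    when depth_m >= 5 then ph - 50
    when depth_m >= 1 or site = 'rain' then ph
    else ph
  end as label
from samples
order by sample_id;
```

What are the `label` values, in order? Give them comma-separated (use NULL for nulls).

-17, -36, -19, 3, -12, -4, 8, -12, -20, -22, -3, -37, -45

sample_id=700: depth_m >= 18 and ph <= 12 → -17
sample_id=701: depth_m >= 5 → -36
sample_id=702: depth_m >= 18 and ph <= 12 → -19
sample_id=703: ELSE → 3
sample_id=704: depth_m >= 38 and ph between 1 and 12 → -12
sample_id=705: depth_m >= 38 and ph between 1 and 12 → -4
sample_id=706: depth_m >= 1 or site = 'rain' → 8
sample_id=707: depth_m >= 38 and ph between 1 and 12 → -12
sample_id=708: depth_m >= 18 and ph <= 12 → -20
sample_id=709: depth_m >= 18 and ph <= 12 → -22
sample_id=710: depth_m >= 38 and ph between 1 and 12 → -3
sample_id=711: depth_m >= 5 → -37
sample_id=712: depth_m >= 5 → -45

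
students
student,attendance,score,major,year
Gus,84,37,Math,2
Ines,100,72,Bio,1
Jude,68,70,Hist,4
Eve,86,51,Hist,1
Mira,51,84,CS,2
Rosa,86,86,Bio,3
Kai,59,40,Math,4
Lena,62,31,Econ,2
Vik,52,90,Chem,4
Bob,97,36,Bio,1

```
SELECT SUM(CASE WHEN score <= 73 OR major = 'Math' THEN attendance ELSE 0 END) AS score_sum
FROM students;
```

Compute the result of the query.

student=Gus: ✓ → 84
student=Ines: ✓ → 100
student=Jude: ✓ → 68
student=Eve: ✓ → 86
student=Mira: ✗
student=Rosa: ✗
student=Kai: ✓ → 59
student=Lena: ✓ → 62
student=Vik: ✗
student=Bob: ✓ → 97
score_sum = 84 + 100 + 68 + 86 + 59 + 62 + 97 = 556

556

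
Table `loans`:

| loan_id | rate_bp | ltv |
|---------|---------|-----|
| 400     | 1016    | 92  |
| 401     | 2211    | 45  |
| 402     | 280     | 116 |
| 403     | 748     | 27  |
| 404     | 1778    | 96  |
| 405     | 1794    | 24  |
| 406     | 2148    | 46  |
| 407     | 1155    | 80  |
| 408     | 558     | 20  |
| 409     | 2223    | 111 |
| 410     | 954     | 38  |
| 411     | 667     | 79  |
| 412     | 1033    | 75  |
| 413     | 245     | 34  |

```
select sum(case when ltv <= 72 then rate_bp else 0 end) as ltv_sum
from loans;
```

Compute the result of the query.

loan_id=400: ✗
loan_id=401: ✓ → 2211
loan_id=402: ✗
loan_id=403: ✓ → 748
loan_id=404: ✗
loan_id=405: ✓ → 1794
loan_id=406: ✓ → 2148
loan_id=407: ✗
loan_id=408: ✓ → 558
loan_id=409: ✗
loan_id=410: ✓ → 954
loan_id=411: ✗
loan_id=412: ✗
loan_id=413: ✓ → 245
ltv_sum = 2211 + 748 + 1794 + 2148 + 558 + 954 + 245 = 8658

8658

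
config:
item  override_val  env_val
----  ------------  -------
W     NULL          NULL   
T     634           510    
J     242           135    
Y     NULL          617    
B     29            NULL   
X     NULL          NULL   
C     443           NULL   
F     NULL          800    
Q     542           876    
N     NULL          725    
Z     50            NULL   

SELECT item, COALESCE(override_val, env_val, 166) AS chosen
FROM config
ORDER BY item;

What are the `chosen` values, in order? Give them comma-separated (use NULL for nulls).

29, 443, 800, 242, 725, 542, 634, 166, 166, 617, 50

item=B: override_val=29 → 29
item=C: override_val=443 → 443
item=F: override_val=NULL, env_val=800 → 800
item=J: override_val=242 → 242
item=N: override_val=NULL, env_val=725 → 725
item=Q: override_val=542 → 542
item=T: override_val=634 → 634
item=W: override_val=NULL, env_val=NULL, → literal 166 → 166
item=X: override_val=NULL, env_val=NULL, → literal 166 → 166
item=Y: override_val=NULL, env_val=617 → 617
item=Z: override_val=50 → 50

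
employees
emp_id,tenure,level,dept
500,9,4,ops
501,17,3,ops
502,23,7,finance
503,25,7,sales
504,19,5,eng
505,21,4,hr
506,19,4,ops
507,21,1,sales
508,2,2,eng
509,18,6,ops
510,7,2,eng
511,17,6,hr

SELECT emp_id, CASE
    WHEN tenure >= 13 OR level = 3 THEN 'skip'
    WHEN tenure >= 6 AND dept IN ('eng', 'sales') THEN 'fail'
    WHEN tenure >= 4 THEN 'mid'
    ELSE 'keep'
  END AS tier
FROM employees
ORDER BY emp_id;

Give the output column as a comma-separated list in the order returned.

mid, skip, skip, skip, skip, skip, skip, skip, keep, skip, fail, skip

emp_id=500: tenure >= 4 → mid
emp_id=501: tenure >= 13 OR level = 3 → skip
emp_id=502: tenure >= 13 OR level = 3 → skip
emp_id=503: tenure >= 13 OR level = 3 → skip
emp_id=504: tenure >= 13 OR level = 3 → skip
emp_id=505: tenure >= 13 OR level = 3 → skip
emp_id=506: tenure >= 13 OR level = 3 → skip
emp_id=507: tenure >= 13 OR level = 3 → skip
emp_id=508: ELSE → keep
emp_id=509: tenure >= 13 OR level = 3 → skip
emp_id=510: tenure >= 6 AND dept IN ('eng', 'sales') → fail
emp_id=511: tenure >= 13 OR level = 3 → skip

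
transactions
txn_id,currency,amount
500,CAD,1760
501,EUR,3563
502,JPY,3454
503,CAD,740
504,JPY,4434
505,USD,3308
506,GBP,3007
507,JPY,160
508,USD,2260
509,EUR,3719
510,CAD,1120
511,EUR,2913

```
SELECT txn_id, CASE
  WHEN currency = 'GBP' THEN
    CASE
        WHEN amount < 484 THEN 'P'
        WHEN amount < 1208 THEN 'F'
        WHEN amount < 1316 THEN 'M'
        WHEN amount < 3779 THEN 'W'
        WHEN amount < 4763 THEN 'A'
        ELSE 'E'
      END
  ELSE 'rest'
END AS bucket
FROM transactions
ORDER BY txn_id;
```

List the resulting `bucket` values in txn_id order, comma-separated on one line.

txn_id=500: currency='CAD' → outer ELSE → rest
txn_id=501: currency='EUR' → outer ELSE → rest
txn_id=502: currency='JPY' → outer ELSE → rest
txn_id=503: currency='CAD' → outer ELSE → rest
txn_id=504: currency='JPY' → outer ELSE → rest
txn_id=505: currency='USD' → outer ELSE → rest
txn_id=506: currency='GBP' → inner[amount < 3779] → W
txn_id=507: currency='JPY' → outer ELSE → rest
txn_id=508: currency='USD' → outer ELSE → rest
txn_id=509: currency='EUR' → outer ELSE → rest
txn_id=510: currency='CAD' → outer ELSE → rest
txn_id=511: currency='EUR' → outer ELSE → rest

rest, rest, rest, rest, rest, rest, W, rest, rest, rest, rest, rest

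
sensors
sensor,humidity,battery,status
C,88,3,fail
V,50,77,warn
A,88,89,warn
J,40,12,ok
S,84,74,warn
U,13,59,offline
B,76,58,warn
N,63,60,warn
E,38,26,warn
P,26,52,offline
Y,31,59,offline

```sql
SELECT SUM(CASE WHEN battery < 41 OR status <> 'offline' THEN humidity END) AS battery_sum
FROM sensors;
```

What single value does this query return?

sensor=C: ✓ → 88
sensor=V: ✓ → 50
sensor=A: ✓ → 88
sensor=J: ✓ → 40
sensor=S: ✓ → 84
sensor=U: ✗
sensor=B: ✓ → 76
sensor=N: ✓ → 63
sensor=E: ✓ → 38
sensor=P: ✗
sensor=Y: ✗
battery_sum = 88 + 50 + 88 + 40 + 84 + 76 + 63 + 38 = 527

527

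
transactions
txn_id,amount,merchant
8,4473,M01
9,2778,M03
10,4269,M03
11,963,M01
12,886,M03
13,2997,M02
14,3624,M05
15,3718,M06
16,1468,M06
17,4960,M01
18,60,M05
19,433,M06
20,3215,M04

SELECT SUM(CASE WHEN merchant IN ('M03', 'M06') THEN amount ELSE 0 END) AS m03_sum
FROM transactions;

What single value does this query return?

13552

txn_id=8: ✗
txn_id=9: ✓ → 2778
txn_id=10: ✓ → 4269
txn_id=11: ✗
txn_id=12: ✓ → 886
txn_id=13: ✗
txn_id=14: ✗
txn_id=15: ✓ → 3718
txn_id=16: ✓ → 1468
txn_id=17: ✗
txn_id=18: ✗
txn_id=19: ✓ → 433
txn_id=20: ✗
m03_sum = 2778 + 4269 + 886 + 3718 + 1468 + 433 = 13552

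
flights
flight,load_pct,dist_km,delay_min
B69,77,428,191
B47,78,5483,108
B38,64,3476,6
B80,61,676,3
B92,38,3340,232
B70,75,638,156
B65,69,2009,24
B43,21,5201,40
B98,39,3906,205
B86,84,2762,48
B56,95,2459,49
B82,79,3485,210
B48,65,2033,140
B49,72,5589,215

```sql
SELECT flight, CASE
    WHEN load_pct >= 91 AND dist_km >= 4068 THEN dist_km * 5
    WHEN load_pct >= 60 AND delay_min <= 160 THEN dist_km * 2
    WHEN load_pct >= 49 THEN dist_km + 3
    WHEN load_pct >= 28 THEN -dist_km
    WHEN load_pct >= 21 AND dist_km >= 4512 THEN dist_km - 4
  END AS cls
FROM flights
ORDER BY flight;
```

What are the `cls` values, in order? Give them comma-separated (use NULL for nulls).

6952, 5197, 10966, 4066, 5592, 4918, 4018, 431, 1276, 1352, 3488, 5524, -3340, -3906

flight=B38: load_pct >= 60 AND delay_min <= 160 → 6952
flight=B43: load_pct >= 21 AND dist_km >= 4512 → 5197
flight=B47: load_pct >= 60 AND delay_min <= 160 → 10966
flight=B48: load_pct >= 60 AND delay_min <= 160 → 4066
flight=B49: load_pct >= 49 → 5592
flight=B56: load_pct >= 60 AND delay_min <= 160 → 4918
flight=B65: load_pct >= 60 AND delay_min <= 160 → 4018
flight=B69: load_pct >= 49 → 431
flight=B70: load_pct >= 60 AND delay_min <= 160 → 1276
flight=B80: load_pct >= 60 AND delay_min <= 160 → 1352
flight=B82: load_pct >= 49 → 3488
flight=B86: load_pct >= 60 AND delay_min <= 160 → 5524
flight=B92: load_pct >= 28 → -3340
flight=B98: load_pct >= 28 → -3906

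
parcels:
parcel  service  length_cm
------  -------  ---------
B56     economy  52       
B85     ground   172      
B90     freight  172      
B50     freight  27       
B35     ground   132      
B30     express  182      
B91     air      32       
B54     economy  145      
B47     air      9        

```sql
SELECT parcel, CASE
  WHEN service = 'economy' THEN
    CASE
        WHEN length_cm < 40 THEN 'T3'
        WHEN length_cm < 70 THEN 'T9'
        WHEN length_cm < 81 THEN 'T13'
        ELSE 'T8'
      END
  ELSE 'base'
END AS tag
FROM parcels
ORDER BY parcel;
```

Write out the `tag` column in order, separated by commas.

parcel=B30: service='express' → outer ELSE → base
parcel=B35: service='ground' → outer ELSE → base
parcel=B47: service='air' → outer ELSE → base
parcel=B50: service='freight' → outer ELSE → base
parcel=B54: service='economy' → inner[ELSE] → T8
parcel=B56: service='economy' → inner[length_cm < 70] → T9
parcel=B85: service='ground' → outer ELSE → base
parcel=B90: service='freight' → outer ELSE → base
parcel=B91: service='air' → outer ELSE → base

base, base, base, base, T8, T9, base, base, base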